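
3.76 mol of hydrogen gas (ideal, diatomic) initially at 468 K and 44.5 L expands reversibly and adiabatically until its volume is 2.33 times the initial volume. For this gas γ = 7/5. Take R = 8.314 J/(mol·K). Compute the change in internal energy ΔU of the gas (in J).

-10500 J

P₁ = nRT₁/V₁ = 3.76×8.314×468/44.5 = 329 kPa.
Adiabatic: TV^(γ−1) = const ⇒ T₂ = 468×(0.429)^0.400 = 334 K; PV^γ = const ⇒ P₂ = 101 kPa.
For an ideal gas ΔU = nCvΔT with Cv = (5/2)R = 20.8 J/(mol·K).
ΔU = 3.76×20.8×(334−468) = -10500 J.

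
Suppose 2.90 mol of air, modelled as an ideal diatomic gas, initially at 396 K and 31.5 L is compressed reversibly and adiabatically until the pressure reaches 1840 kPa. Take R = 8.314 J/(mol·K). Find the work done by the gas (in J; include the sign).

-16100 J

P₁ = nRT₁/V₁ = 2.90×8.314×396/31.5 = 303 kPa.
Adiabatic: T₂/T₁ = (P₂/P₁)^((γ−1)/γ) ⇒ T₂ = 396×(6.07)^0.286 = 663 K; V₂ = 8.69 L.
ΔU = nCvΔT = 2.90×20.8×(663−396) = 16100 J.
Q = 0 for an adiabatic process, so W = −ΔU = -16100 J.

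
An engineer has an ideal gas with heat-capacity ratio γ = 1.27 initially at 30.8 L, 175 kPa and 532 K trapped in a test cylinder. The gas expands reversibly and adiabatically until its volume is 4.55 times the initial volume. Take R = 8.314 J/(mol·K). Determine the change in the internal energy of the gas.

n = P₁V₁/(RT₁) = 175×30.8/(8.314×532) = 1.22 mol.
Adiabatic: TV^(γ−1) = const ⇒ T₂ = 532×(0.220)^0.270 = 353 K; PV^γ = const ⇒ P₂ = 25.5 kPa.
For an ideal gas ΔU = nCvΔT with Cv = R/(γ−1) = 30.8 J/(mol·K).
ΔU = 1.22×30.8×(353−532) = -6700 J.

-6700 J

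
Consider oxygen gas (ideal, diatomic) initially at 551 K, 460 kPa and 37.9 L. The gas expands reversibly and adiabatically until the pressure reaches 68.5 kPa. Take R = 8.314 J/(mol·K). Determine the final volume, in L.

148 L

Adiabatic: T₂/T₁ = (P₂/P₁)^((γ−1)/γ) ⇒ T₂ = 551×(0.149)^0.286 = 320 K; V₂ = 148 L.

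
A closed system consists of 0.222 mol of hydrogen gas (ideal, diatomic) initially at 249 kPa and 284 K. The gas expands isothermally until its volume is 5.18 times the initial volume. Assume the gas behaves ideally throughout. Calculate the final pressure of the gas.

V₁ = nRT₁/P₁ = 0.222×8.314×284/249 = 2.11 L.
Isothermal: T stays 284 K; PV = const ⇒ V₂ = 10.9 L, P₂ = 48.1 kPa.

48.1 kPa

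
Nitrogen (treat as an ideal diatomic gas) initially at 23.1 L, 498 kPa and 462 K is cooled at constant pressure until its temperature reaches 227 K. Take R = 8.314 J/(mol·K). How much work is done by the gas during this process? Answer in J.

n = P₁V₁/(RT₁) = 498×23.1/(8.314×462) = 2.99 mol.
Isobaric: P stays 498 kPa; V/T = const ⇒ T₂ = 227 K, V₂ = 11.4 L.
W = PΔV = 498×(11.4−23.1) kPa·L = -5850 J.

-5850 J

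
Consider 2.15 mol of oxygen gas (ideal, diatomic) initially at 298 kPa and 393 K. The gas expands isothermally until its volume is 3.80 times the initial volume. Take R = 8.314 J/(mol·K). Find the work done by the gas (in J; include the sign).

V₁ = nRT₁/P₁ = 2.15×8.314×393/298 = 23.6 L.
Isothermal: T stays 393 K; PV = const ⇒ V₂ = 89.6 L, P₂ = 78.4 kPa.
W = nRT ln(V₂/V₁) = 2.15×8.314×393×ln(3.80) = 9380 J.

9380 J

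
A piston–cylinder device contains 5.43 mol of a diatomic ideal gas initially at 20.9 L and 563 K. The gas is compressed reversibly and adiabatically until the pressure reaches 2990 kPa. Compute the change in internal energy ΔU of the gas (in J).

P₁ = nRT₁/V₁ = 5.43×8.314×563/20.9 = 1220 kPa.
Adiabatic: T₂/T₁ = (P₂/P₁)^((γ−1)/γ) ⇒ T₂ = 563×(2.46)^0.286 = 728 K; V₂ = 11.0 L.
For an ideal gas ΔU = nCvΔT with Cv = (5/2)R = 20.8 J/(mol·K).
ΔU = 5.43×20.8×(728−563) = 18600 J.

18600 J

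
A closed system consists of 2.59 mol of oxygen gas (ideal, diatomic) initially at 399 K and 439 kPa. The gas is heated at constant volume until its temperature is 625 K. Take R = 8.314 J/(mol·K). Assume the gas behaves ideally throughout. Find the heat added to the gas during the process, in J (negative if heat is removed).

V₁ = nRT₁/P₁ = 2.59×8.314×399/439 = 19.6 L.
Isochoric: V stays 19.6 L; P/T = const ⇒ T₂ = 625 K, P₂ = 688 kPa.
W = 0 (no volume change).
ΔU = nCvΔT = 2.59×20.8×(625−399) = 12200 J.
Q = ΔU = 12200 J.

12200 J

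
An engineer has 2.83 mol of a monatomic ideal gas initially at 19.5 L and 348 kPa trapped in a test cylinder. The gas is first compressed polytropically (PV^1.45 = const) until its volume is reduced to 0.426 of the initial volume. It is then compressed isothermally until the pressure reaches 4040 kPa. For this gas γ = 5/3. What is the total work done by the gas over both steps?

-19200 J

T₁ = P₁V₁/(nR) = 348×19.5/(2.83×8.314) = 288 K.
Step 1 — Polytropic n=1.45: T₂ = T₁(V₁/V₂)^(n−1) = 288×(2.35)^0.45 = 423 K; P₂ = P₁(V₁/V₂)^n = 1200 kPa.
W = (P₁V₁−P₂V₂)/(n−1) = (348×19.5−1200×8.31)/0.45 = -7060 J.
ΔU = nCvΔT = 2.83×12.5×(423−288) = 4770 J.
Q = ΔU + W = -2290 J.
State after step 1: P = 1200 kPa, V = 8.31 L, T = 423 K.
Step 2 — Isothermal: T stays 423 K; PV = const ⇒ V₂ = 2.47 L, P₂ = 4040 kPa.
ΔU = 0 (ideal gas, T constant).
W = nRT ln(V₂/V₁) = 2.83×8.314×423×ln(0.297) = -12100 J.
Q = ΔU + W = -12100 J.
Net over both steps: W = -19200 J, Q = -14400 J, ΔU = 4770 J.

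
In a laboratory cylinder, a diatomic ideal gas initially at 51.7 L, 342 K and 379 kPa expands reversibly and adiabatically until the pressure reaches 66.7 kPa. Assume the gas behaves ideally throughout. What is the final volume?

179 L

Adiabatic: T₂/T₁ = (P₂/P₁)^((γ−1)/γ) ⇒ T₂ = 342×(0.176)^0.286 = 208 K; V₂ = 179 L.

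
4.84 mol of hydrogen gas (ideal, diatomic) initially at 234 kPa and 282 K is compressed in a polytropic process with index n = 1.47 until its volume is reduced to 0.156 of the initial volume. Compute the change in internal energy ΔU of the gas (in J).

39600 J

V₁ = nRT₁/P₁ = 4.84×8.314×282/234 = 48.5 L.
Polytropic n=1.47: T₂ = T₁(V₁/V₂)^(n−1) = 282×(6.41)^0.47 = 675 K; P₂ = P₁(V₁/V₂)^n = 3590 kPa.
For an ideal gas ΔU = nCvΔT with Cv = (5/2)R = 20.8 J/(mol·K).
ΔU = 4.84×20.8×(675−282) = 39600 J.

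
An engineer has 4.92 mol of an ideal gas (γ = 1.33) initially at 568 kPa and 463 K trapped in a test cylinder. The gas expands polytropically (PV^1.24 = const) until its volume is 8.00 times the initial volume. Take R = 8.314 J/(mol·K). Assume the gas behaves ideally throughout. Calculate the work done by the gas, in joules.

V₁ = nRT₁/P₁ = 4.92×8.314×463/568 = 33.3 L.
Polytropic n=1.24: T₂ = T₁(V₁/V₂)^(n−1) = 463×(0.125)^0.24 = 281 K; P₂ = P₁(V₁/V₂)^n = 43.1 kPa.
W = (P₁V₁−P₂V₂)/(n−1) = (568×33.3−43.1×267)/0.24 = 31000 J.

31000 J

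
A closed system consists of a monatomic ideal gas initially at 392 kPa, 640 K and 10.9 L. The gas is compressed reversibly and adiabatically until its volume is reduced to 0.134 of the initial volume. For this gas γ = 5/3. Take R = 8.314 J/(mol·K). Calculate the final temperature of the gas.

Adiabatic: TV^(γ−1) = const ⇒ T₂ = 640×(7.46)^0.667 = 2440 K; PV^γ = const ⇒ P₂ = 11200 kPa.

2440 K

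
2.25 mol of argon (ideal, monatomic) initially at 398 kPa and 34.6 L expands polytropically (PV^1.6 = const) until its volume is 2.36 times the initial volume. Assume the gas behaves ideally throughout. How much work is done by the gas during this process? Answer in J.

T₁ = P₁V₁/(nR) = 398×34.6/(2.25×8.314) = 736 K.
Polytropic n=1.6: T₂ = T₁(V₁/V₂)^(n−1) = 736×(0.424)^0.60 = 440 K; P₂ = P₁(V₁/V₂)^n = 101 kPa.
W = (P₁V₁−P₂V₂)/(n−1) = (398×34.6−101×81.7)/0.60 = 9240 J.

9240 J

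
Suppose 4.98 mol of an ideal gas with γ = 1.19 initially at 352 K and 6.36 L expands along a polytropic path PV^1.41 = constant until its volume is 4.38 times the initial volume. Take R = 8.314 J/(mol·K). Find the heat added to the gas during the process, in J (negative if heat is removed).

-18700 J

P₁ = nRT₁/V₁ = 4.98×8.314×352/6.36 = 2290 kPa.
Polytropic n=1.41: T₂ = T₁(V₁/V₂)^(n−1) = 352×(0.228)^0.41 = 192 K; P₂ = P₁(V₁/V₂)^n = 286 kPa.
W = (P₁V₁−P₂V₂)/(n−1) = (2290×6.36−286×27.9)/0.41 = 16100 J.
ΔU = nCvΔT = 4.98×43.8×(192−352) = -34800 J.
Q = ΔU + W = -18700 J.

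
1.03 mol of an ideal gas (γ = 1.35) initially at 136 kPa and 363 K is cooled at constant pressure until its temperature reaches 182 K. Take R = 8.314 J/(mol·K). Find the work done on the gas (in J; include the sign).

1550 J

V₁ = nRT₁/P₁ = 1.03×8.314×363/136 = 22.9 L.
Isobaric: P stays 136 kPa; V/T = const ⇒ T₂ = 182 K, V₂ = 11.5 L.
W = PΔV = 136×(11.5−22.9) kPa·L = -1550 J.
Work done on the gas = −W_by = 1550 J.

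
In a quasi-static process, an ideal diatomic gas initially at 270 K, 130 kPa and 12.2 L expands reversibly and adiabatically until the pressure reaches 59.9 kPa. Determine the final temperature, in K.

216 K

Adiabatic: T₂/T₁ = (P₂/P₁)^((γ−1)/γ) ⇒ T₂ = 270×(0.461)^0.286 = 216 K; V₂ = 21.2 L.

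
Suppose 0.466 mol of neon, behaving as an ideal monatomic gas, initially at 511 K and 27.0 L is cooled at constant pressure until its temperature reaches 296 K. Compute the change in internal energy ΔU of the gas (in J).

P₁ = nRT₁/V₁ = 0.466×8.314×511/27.0 = 73.3 kPa.
Isobaric: P stays 73.3 kPa; V/T = const ⇒ T₂ = 296 K, V₂ = 15.6 L.
For an ideal gas ΔU = nCvΔT with Cv = (3/2)R = 12.5 J/(mol·K).
ΔU = 0.466×12.5×(296−511) = -1250 J.

-1250 J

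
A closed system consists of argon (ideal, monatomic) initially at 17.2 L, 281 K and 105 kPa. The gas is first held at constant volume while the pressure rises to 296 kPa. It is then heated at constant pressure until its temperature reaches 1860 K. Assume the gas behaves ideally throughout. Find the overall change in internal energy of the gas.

n = P₁V₁/(RT₁) = 105×17.2/(8.314×281) = 0.773 mol.
Step 1 — Isochoric: V stays 17.2 L; P/T = const ⇒ T₂ = 792 K, P₂ = 296 kPa.
W = 0 (no volume change).
ΔU = nCvΔT = 0.773×12.5×(792−281) = 4930 J.
Q = ΔU = 4930 J.
State after step 1: P = 296 kPa, V = 17.2 L, T = 792 K.
Step 2 — Isobaric: P stays 296 kPa; V/T = const ⇒ T₂ = 1860 K, V₂ = 40.4 L.
W = PΔV = 296×(40.4−17.2) kPa·L = 6860 J.
ΔU = nCvΔT = 0.773×12.5×(1860−792) = 10300 J.
Q = ΔU + W = nCpΔT = 17200 J.
Net over both steps: W = 6860 J, Q = 22100 J, ΔU = 15200 J.

15200 J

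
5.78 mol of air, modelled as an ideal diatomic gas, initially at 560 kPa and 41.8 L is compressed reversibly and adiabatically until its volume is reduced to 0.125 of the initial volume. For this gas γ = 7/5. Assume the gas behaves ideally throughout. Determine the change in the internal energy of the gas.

75900 J

T₁ = P₁V₁/(nR) = 560×41.8/(5.78×8.314) = 487 K.
Adiabatic: TV^(γ−1) = const ⇒ T₂ = 487×(8.00)^0.400 = 1120 K; PV^γ = const ⇒ P₂ = 10300 kPa.
For an ideal gas ΔU = nCvΔT with Cv = (5/2)R = 20.8 J/(mol·K).
ΔU = 5.78×20.8×(1120−487) = 75900 J.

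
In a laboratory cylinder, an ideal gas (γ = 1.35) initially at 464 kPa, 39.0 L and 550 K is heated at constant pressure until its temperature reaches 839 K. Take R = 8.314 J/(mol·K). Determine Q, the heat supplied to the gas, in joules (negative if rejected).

n = P₁V₁/(RT₁) = 464×39.0/(8.314×550) = 3.96 mol.
Isobaric: P stays 464 kPa; V/T = const ⇒ T₂ = 839 K, V₂ = 59.5 L.
W = PΔV = 464×(59.5−39.0) kPa·L = 9510 J.
ΔU = nCvΔT = 3.96×23.8×(839−550) = 27200 J.
Q = ΔU + W = nCpΔT = 36700 J.

36700 J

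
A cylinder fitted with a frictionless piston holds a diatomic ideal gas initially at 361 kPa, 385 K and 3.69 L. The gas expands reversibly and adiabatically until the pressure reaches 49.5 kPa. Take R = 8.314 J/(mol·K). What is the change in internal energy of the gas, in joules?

n = P₁V₁/(RT₁) = 361×3.69/(8.314×385) = 0.416 mol.
Adiabatic: T₂/T₁ = (P₂/P₁)^((γ−1)/γ) ⇒ T₂ = 385×(0.137)^0.286 = 218 K; V₂ = 15.3 L.
For an ideal gas ΔU = nCvΔT with Cv = (5/2)R = 20.8 J/(mol·K).
ΔU = 0.416×20.8×(218−385) = -1440 J.

-1440 J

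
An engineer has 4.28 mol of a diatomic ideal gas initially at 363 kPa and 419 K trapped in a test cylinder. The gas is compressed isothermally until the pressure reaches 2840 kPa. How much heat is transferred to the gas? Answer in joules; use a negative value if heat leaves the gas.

-30700 J

V₁ = nRT₁/P₁ = 4.28×8.314×419/363 = 41.1 L.
Isothermal: T stays 419 K; PV = const ⇒ V₂ = 5.25 L, P₂ = 2840 kPa.
ΔU = 0 (ideal gas, T constant).
W = nRT ln(V₂/V₁) = 4.28×8.314×419×ln(0.128) = -30700 J.
Q = ΔU + W = -30700 J.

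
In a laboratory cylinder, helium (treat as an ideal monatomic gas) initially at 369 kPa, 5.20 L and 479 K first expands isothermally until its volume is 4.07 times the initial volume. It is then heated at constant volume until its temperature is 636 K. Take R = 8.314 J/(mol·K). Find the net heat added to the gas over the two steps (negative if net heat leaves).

n = P₁V₁/(RT₁) = 369×5.20/(8.314×479) = 0.482 mol.
Step 1 — Isothermal: T stays 479 K; PV = const ⇒ V₂ = 21.2 L, P₂ = 90.7 kPa.
ΔU = 0 (ideal gas, T constant).
W = nRT ln(V₂/V₁) = 0.482×8.314×479×ln(4.07) = 2690 J.
Q = ΔU + W = 2690 J.
State after step 1: P = 90.7 kPa, V = 21.2 L, T = 479 K.
Step 2 — Isochoric: V stays 21.2 L; P/T = const ⇒ T₂ = 636 K, P₂ = 120 kPa.
W = 0 (no volume change).
ΔU = nCvΔT = 0.482×12.5×(636−479) = 943 J.
Q = ΔU = 943 J.
Net over both steps: W = 2690 J, Q = 3640 J, ΔU = 943 J.

3640 J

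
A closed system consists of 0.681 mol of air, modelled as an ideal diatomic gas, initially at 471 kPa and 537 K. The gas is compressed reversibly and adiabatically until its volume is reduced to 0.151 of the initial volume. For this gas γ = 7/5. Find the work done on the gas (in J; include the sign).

V₁ = nRT₁/P₁ = 0.681×8.314×537/471 = 6.46 L.
Adiabatic: TV^(γ−1) = const ⇒ T₂ = 537×(6.62)^0.400 = 1140 K; PV^γ = const ⇒ P₂ = 6640 kPa.
ΔU = nCvΔT = 0.681×20.8×(1140−537) = 8590 J.
Q = 0 for an adiabatic process, so W = −ΔU = -8590 J.
Work done on the gas = −W_by = 8590 J.

8590 J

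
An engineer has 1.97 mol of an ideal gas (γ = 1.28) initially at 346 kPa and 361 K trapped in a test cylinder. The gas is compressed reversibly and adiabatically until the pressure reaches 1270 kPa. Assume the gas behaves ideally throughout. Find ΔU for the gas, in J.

V₁ = nRT₁/P₁ = 1.97×8.314×361/346 = 17.1 L.
Adiabatic: T₂/T₁ = (P₂/P₁)^((γ−1)/γ) ⇒ T₂ = 361×(3.67)^0.219 = 480 K; V₂ = 6.19 L.
For an ideal gas ΔU = nCvΔT with Cv = R/(γ−1) = 29.7 J/(mol·K).
ΔU = 1.97×29.7×(480−361) = 6950 J.

6950 J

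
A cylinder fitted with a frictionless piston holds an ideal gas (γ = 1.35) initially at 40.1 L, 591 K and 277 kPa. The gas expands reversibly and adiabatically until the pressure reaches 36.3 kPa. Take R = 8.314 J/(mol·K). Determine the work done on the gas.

-13000 J

n = P₁V₁/(RT₁) = 277×40.1/(8.314×591) = 2.26 mol.
Adiabatic: T₂/T₁ = (P₂/P₁)^((γ−1)/γ) ⇒ T₂ = 591×(0.131)^0.259 = 349 K; V₂ = 181 L.
ΔU = nCvΔT = 2.26×23.8×(349−591) = -13000 J.
Q = 0 for an adiabatic process, so W = −ΔU = 13000 J.
Work done on the gas = −W_by = -13000 J.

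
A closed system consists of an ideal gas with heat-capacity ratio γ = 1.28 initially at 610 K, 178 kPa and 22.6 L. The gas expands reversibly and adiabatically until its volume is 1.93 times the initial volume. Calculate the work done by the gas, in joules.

2420 J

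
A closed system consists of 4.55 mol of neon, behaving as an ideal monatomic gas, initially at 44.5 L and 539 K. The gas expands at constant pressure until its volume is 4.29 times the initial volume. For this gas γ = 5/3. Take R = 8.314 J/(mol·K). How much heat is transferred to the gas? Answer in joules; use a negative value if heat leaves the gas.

168000 J

P₁ = nRT₁/V₁ = 4.55×8.314×539/44.5 = 458 kPa.
Isobaric: P stays 458 kPa; V/T = const ⇒ T₂ = 2310 K, V₂ = 191 L.
W = PΔV = 458×(191−44.5) kPa·L = 67100 J.
ΔU = nCvΔT = 4.55×12.5×(2310−539) = 101000 J.
Q = ΔU + W = nCpΔT = 168000 J.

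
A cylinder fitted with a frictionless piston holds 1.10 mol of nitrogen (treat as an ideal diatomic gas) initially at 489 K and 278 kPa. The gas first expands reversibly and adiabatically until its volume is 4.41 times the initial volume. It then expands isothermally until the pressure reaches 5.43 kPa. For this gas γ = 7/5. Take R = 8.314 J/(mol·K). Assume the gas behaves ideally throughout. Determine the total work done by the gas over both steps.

V₁ = nRT₁/P₁ = 1.10×8.314×489/278 = 16.1 L.
Step 1 — Adiabatic: TV^(γ−1) = const ⇒ T₂ = 489×(0.227)^0.400 = 270 K; PV^γ = const ⇒ P₂ = 34.8 kPa.
ΔU = nCvΔT = 1.10×20.8×(270−489) = -5000 J.
Q = 0 for an adiabatic process, so W = −ΔU = 5000 J.
State after step 1: P = 34.8 kPa, V = 70.9 L, T = 270 K.
Step 2 — Isothermal: T stays 270 K; PV = const ⇒ V₂ = 455 L, P₂ = 5.43 kPa.
ΔU = 0 (ideal gas, T constant).
W = nRT ln(V₂/V₁) = 1.10×8.314×270×ln(6.41) = 4590 J.
Q = ΔU + W = 4590 J.
Net over both steps: W = 9600 J, Q = 4590 J, ΔU = -5000 J.

9600 J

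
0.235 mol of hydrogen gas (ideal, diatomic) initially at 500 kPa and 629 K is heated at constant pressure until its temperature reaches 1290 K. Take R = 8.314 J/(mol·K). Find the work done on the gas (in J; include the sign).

V₁ = nRT₁/P₁ = 0.235×8.314×629/500 = 2.46 L.
Isobaric: P stays 500 kPa; V/T = const ⇒ T₂ = 1290 K, V₂ = 5.04 L.
W = PΔV = 500×(5.04−2.46) kPa·L = 1290 J.
Work done on the gas = −W_by = -1290 J.

-1290 J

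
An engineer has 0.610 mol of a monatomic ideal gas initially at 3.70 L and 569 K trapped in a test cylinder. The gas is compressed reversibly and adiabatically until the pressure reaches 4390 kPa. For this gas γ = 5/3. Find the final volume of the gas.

P₁ = nRT₁/V₁ = 0.610×8.314×569/3.70 = 780 kPa.
Adiabatic: T₂/T₁ = (P₂/P₁)^((γ−1)/γ) ⇒ T₂ = 569×(5.63)^0.400 = 1140 K; V₂ = 1.31 L.

1.31 L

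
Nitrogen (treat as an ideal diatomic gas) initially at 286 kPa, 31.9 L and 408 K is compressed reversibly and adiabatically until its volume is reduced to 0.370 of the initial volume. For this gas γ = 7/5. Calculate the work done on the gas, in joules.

11100 J

n = P₁V₁/(RT₁) = 286×31.9/(8.314×408) = 2.69 mol.
Adiabatic: TV^(γ−1) = const ⇒ T₂ = 408×(2.70)^0.400 = 607 K; PV^γ = const ⇒ P₂ = 1150 kPa.
ΔU = nCvΔT = 2.69×20.8×(607−408) = 11100 J.
Q = 0 for an adiabatic process, so W = −ΔU = -11100 J.
Work done on the gas = −W_by = 11100 J.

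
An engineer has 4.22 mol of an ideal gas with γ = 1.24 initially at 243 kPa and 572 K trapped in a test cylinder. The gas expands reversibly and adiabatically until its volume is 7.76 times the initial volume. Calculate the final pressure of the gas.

V₁ = nRT₁/P₁ = 4.22×8.314×572/243 = 82.6 L.
Adiabatic: TV^(γ−1) = const ⇒ T₂ = 572×(0.129)^0.240 = 350 K; PV^γ = const ⇒ P₂ = 19.2 kPa.

19.2 kPa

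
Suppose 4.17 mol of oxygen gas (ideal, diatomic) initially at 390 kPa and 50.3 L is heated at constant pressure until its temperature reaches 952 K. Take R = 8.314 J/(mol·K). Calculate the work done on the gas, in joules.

T₁ = P₁V₁/(nR) = 390×50.3/(4.17×8.314) = 566 K.
Isobaric: P stays 390 kPa; V/T = const ⇒ T₂ = 952 K, V₂ = 84.6 L.
W = PΔV = 390×(84.6−50.3) kPa·L = 13400 J.
Work done on the gas = −W_by = -13400 J.

-13400 J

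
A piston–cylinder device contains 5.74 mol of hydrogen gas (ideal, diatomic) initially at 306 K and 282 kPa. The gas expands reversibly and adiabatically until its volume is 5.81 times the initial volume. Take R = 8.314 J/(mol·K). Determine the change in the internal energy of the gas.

-18400 J

V₁ = nRT₁/P₁ = 5.74×8.314×306/282 = 51.8 L.
Adiabatic: TV^(γ−1) = const ⇒ T₂ = 306×(0.172)^0.400 = 151 K; PV^γ = const ⇒ P₂ = 24.0 kPa.
For an ideal gas ΔU = nCvΔT with Cv = (5/2)R = 20.8 J/(mol·K).
ΔU = 5.74×20.8×(151−306) = -18400 J.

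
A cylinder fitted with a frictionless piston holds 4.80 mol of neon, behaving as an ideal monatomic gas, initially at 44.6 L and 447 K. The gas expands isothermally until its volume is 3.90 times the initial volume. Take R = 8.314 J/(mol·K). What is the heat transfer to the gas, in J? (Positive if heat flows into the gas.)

P₁ = nRT₁/V₁ = 4.80×8.314×447/44.6 = 400 kPa.
Isothermal: T stays 447 K; PV = const ⇒ V₂ = 174 L, P₂ = 103 kPa.
ΔU = 0 (ideal gas, T constant).
W = nRT ln(V₂/V₁) = 4.80×8.314×447×ln(3.90) = 24300 J.
Q = ΔU + W = 24300 J.

24300 J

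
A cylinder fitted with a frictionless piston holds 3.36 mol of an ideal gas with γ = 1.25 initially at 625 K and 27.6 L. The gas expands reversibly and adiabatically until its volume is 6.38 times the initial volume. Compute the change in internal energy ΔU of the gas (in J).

-25900 J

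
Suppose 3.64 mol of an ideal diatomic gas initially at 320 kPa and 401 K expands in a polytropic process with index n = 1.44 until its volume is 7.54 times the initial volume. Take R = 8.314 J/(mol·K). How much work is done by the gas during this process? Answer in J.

V₁ = nRT₁/P₁ = 3.64×8.314×401/320 = 37.9 L.
Polytropic n=1.44: T₂ = T₁(V₁/V₂)^(n−1) = 401×(0.133)^0.44 = 165 K; P₂ = P₁(V₁/V₂)^n = 17.4 kPa.
W = (P₁V₁−P₂V₂)/(n−1) = (320×37.9−17.4×286)/0.44 = 16200 J.

16200 J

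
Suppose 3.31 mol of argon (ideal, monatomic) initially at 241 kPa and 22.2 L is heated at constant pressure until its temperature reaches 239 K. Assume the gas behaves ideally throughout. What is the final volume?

27.3 L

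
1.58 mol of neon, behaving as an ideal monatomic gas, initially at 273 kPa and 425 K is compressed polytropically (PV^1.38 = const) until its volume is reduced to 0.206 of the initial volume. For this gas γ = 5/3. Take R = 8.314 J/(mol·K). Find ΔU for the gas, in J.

6890 J

V₁ = nRT₁/P₁ = 1.58×8.314×425/273 = 20.5 L.
Polytropic n=1.38: T₂ = T₁(V₁/V₂)^(n−1) = 425×(4.85)^0.38 = 775 K; P₂ = P₁(V₁/V₂)^n = 2420 kPa.
For an ideal gas ΔU = nCvΔT with Cv = (3/2)R = 12.5 J/(mol·K).
ΔU = 1.58×12.5×(775−425) = 6890 J.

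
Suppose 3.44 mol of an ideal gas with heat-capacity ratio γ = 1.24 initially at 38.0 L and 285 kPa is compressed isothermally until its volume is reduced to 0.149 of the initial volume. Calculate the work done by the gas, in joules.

T₁ = P₁V₁/(nR) = 285×38.0/(3.44×8.314) = 379 K.
Isothermal: T stays 379 K; PV = const ⇒ V₂ = 5.66 L, P₂ = 1910 kPa.
W = nRT ln(V₂/V₁) = 3.44×8.314×379×ln(0.149) = -20600 J.

-20600 J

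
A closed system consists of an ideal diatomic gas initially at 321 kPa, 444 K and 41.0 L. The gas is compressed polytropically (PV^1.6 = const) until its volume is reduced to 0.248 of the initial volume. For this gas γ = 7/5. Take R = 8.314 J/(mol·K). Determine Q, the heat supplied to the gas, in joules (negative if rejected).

n = P₁V₁/(RT₁) = 321×41.0/(8.314×444) = 3.57 mol.
Polytropic n=1.6: T₂ = T₁(V₁/V₂)^(n−1) = 444×(4.03)^0.60 = 1020 K; P₂ = P₁(V₁/V₂)^n = 2990 kPa.
W = (P₁V₁−P₂V₂)/(n−1) = (321×41.0−2990×10.2)/0.60 = -28700 J.
ΔU = nCvΔT = 3.57×20.8×(1020−444) = 43100 J.
Q = ΔU + W = 14400 J.

14400 J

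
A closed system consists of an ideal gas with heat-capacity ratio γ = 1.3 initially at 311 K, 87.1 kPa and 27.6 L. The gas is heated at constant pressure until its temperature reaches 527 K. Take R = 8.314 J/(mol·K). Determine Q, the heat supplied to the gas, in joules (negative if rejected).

7240 J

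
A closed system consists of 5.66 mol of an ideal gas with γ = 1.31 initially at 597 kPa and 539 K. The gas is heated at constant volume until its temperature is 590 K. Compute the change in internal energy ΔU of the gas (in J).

7740 J

V₁ = nRT₁/P₁ = 5.66×8.314×539/597 = 42.5 L.
Isochoric: V stays 42.5 L; P/T = const ⇒ T₂ = 590 K, P₂ = 653 kPa.
For an ideal gas ΔU = nCvΔT with Cv = R/(γ−1) = 26.8 J/(mol·K).
ΔU = 5.66×26.8×(590−539) = 7740 J.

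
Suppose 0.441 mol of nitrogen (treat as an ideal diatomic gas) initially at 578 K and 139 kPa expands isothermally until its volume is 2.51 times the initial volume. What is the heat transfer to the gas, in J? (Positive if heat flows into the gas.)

1950 J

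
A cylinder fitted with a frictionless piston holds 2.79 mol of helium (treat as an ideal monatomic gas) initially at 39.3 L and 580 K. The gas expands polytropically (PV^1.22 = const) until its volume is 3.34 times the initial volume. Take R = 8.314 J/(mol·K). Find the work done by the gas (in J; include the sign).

14300 J

P₁ = nRT₁/V₁ = 2.79×8.314×580/39.3 = 342 kPa.
Polytropic n=1.22: T₂ = T₁(V₁/V₂)^(n−1) = 580×(0.299)^0.22 = 445 K; P₂ = P₁(V₁/V₂)^n = 78.6 kPa.
W = (P₁V₁−P₂V₂)/(n−1) = (342×39.3−78.6×131)/0.22 = 14300 J.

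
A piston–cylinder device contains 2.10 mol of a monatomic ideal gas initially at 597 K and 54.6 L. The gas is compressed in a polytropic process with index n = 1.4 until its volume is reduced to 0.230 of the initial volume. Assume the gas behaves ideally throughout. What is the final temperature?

1070 K

P₁ = nRT₁/V₁ = 2.10×8.314×597/54.6 = 191 kPa.
Polytropic n=1.4: T₂ = T₁(V₁/V₂)^(n−1) = 597×(4.35)^0.40 = 1070 K; P₂ = P₁(V₁/V₂)^n = 1490 kPa.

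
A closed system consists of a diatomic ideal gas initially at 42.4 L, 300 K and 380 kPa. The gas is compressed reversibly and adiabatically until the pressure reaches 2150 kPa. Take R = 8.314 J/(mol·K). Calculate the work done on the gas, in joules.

n = P₁V₁/(RT₁) = 380×42.4/(8.314×300) = 6.46 mol.
Adiabatic: T₂/T₁ = (P₂/P₁)^((γ−1)/γ) ⇒ T₂ = 300×(5.66)^0.286 = 492 K; V₂ = 12.3 L.
ΔU = nCvΔT = 6.46×20.8×(492−300) = 25800 J.
Q = 0 for an adiabatic process, so W = −ΔU = -25800 J.
Work done on the gas = −W_by = 25800 J.

25800 J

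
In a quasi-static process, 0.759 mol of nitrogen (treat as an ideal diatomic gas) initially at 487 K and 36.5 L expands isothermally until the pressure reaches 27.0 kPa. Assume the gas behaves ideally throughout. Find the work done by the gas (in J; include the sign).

P₁ = nRT₁/V₁ = 0.759×8.314×487/36.5 = 84.2 kPa.
Isothermal: T stays 487 K; PV = const ⇒ V₂ = 114 L, P₂ = 27.0 kPa.
W = nRT ln(V₂/V₁) = 0.759×8.314×487×ln(3.12) = 3500 J.

3500 J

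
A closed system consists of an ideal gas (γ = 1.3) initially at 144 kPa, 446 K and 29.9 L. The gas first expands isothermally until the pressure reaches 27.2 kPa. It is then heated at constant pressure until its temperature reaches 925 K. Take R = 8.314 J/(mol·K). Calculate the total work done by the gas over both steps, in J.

11800 J

n = P₁V₁/(RT₁) = 144×29.9/(8.314×446) = 1.16 mol.
Step 1 — Isothermal: T stays 446 K; PV = const ⇒ V₂ = 158 L, P₂ = 27.2 kPa.
ΔU = 0 (ideal gas, T constant).
W = nRT ln(V₂/V₁) = 1.16×8.314×446×ln(5.29) = 7180 J.
Q = ΔU + W = 7180 J.
State after step 1: P = 27.2 kPa, V = 158 L, T = 446 K.
Step 2 — Isobaric: P stays 27.2 kPa; V/T = const ⇒ T₂ = 925 K, V₂ = 328 L.
W = PΔV = 27.2×(328−158) kPa·L = 4620 J.
ΔU = nCvΔT = 1.16×27.7×(925−446) = 15400 J.
Q = ΔU + W = nCpΔT = 20000 J.
Net over both steps: W = 11800 J, Q = 27200 J, ΔU = 15400 J.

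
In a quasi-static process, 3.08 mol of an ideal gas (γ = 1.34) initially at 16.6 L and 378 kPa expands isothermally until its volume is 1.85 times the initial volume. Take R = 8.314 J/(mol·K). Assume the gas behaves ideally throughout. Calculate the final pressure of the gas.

204 kPa

T₁ = P₁V₁/(nR) = 378×16.6/(3.08×8.314) = 245 K.
Isothermal: T stays 245 K; PV = const ⇒ V₂ = 30.7 L, P₂ = 204 kPa.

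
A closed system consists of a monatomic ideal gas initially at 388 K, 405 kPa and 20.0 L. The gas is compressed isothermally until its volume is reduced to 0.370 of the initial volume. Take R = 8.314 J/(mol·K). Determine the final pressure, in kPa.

1090 kPa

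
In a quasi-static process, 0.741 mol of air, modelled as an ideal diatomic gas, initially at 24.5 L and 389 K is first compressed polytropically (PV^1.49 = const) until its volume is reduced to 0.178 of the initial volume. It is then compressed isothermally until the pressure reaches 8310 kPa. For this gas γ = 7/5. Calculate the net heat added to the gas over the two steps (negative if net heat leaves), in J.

-8980 J

P₁ = nRT₁/V₁ = 0.741×8.314×389/24.5 = 97.8 kPa.
Step 1 — Polytropic n=1.49: T₂ = T₁(V₁/V₂)^(n−1) = 389×(5.62)^0.49 = 906 K; P₂ = P₁(V₁/V₂)^n = 1280 kPa.
W = (P₁V₁−P₂V₂)/(n−1) = (97.8×24.5−1280×4.36)/0.49 = -6500 J.
ΔU = nCvΔT = 0.741×20.8×(906−389) = 7970 J.
Q = ΔU + W = 1460 J.
State after step 1: P = 1280 kPa, V = 4.36 L, T = 906 K.
Step 2 — Isothermal: T stays 906 K; PV = const ⇒ V₂ = 0.672 L, P₂ = 8310 kPa.
ΔU = 0 (ideal gas, T constant).
W = nRT ln(V₂/V₁) = 0.741×8.314×906×ln(0.154) = -10400 J.
Q = ΔU + W = -10400 J.
Net over both steps: W = -16900 J, Q = -8980 J, ΔU = 7970 J.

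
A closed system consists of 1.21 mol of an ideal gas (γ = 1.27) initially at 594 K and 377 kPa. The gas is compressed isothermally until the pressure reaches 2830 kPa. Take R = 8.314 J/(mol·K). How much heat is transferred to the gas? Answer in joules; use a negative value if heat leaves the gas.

V₁ = nRT₁/P₁ = 1.21×8.314×594/377 = 15.9 L.
Isothermal: T stays 594 K; PV = const ⇒ V₂ = 2.11 L, P₂ = 2830 kPa.
ΔU = 0 (ideal gas, T constant).
W = nRT ln(V₂/V₁) = 1.21×8.314×594×ln(0.133) = -12000 J.
Q = ΔU + W = -12000 J.

-12000 J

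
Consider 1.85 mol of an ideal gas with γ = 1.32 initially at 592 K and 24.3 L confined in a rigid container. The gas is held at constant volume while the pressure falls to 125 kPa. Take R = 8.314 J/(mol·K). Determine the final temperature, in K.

P₁ = nRT₁/V₁ = 1.85×8.314×592/24.3 = 375 kPa.
Isochoric: V stays 24.3 L; P/T = const ⇒ T₂ = 197 K, P₂ = 125 kPa.

197 K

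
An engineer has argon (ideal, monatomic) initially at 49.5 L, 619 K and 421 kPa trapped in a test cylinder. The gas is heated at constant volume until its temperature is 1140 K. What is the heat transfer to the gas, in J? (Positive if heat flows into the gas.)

26300 J

n = P₁V₁/(RT₁) = 421×49.5/(8.314×619) = 4.05 mol.
Isochoric: V stays 49.5 L; P/T = const ⇒ T₂ = 1140 K, P₂ = 775 kPa.
W = 0 (no volume change).
ΔU = nCvΔT = 4.05×12.5×(1140−619) = 26300 J.
Q = ΔU = 26300 J.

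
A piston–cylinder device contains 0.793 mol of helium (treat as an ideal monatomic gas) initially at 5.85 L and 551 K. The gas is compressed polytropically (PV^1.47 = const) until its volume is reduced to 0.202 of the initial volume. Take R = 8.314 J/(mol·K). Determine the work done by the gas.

P₁ = nRT₁/V₁ = 0.793×8.314×551/5.85 = 621 kPa.
Polytropic n=1.47: T₂ = T₁(V₁/V₂)^(n−1) = 551×(4.95)^0.47 = 1170 K; P₂ = P₁(V₁/V₂)^n = 6520 kPa.
W = (P₁V₁−P₂V₂)/(n−1) = (621×5.85−6520×1.18)/0.47 = -8660 J.

-8660 J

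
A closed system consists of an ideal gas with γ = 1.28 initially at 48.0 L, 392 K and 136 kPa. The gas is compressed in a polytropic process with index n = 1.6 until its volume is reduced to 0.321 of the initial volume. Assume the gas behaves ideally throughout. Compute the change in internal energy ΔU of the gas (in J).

n = P₁V₁/(RT₁) = 136×48.0/(8.314×392) = 2.00 mol.
Polytropic n=1.6: T₂ = T₁(V₁/V₂)^(n−1) = 392×(3.12)^0.60 = 775 K; P₂ = P₁(V₁/V₂)^n = 838 kPa.
For an ideal gas ΔU = nCvΔT with Cv = R/(γ−1) = 29.7 J/(mol·K).
ΔU = 2.00×29.7×(775−392) = 22800 J.

22800 J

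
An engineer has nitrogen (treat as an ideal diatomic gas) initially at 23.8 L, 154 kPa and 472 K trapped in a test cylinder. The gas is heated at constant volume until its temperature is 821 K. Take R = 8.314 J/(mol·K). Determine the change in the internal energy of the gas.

6780 J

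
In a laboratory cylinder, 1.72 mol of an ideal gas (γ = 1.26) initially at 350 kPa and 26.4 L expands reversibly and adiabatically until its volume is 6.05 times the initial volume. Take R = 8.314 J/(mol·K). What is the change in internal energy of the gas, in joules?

-13300 J

T₁ = P₁V₁/(nR) = 350×26.4/(1.72×8.314) = 646 K.
Adiabatic: TV^(γ−1) = const ⇒ T₂ = 646×(0.165)^0.260 = 405 K; PV^γ = const ⇒ P₂ = 36.2 kPa.
For an ideal gas ΔU = nCvΔT with Cv = R/(γ−1) = 32.0 J/(mol·K).
ΔU = 1.72×32.0×(405−646) = -13300 J.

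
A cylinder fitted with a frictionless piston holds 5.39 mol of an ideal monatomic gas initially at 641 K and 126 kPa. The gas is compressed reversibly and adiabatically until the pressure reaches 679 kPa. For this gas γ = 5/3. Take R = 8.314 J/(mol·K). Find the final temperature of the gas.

V₁ = nRT₁/P₁ = 5.39×8.314×641/126 = 228 L.
Adiabatic: T₂/T₁ = (P₂/P₁)^((γ−1)/γ) ⇒ T₂ = 641×(5.39)^0.400 = 1260 K; V₂ = 83.0 L.

1260 K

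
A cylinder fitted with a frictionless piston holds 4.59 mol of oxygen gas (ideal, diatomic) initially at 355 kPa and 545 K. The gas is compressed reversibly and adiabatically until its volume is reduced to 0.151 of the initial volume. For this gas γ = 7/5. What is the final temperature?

V₁ = nRT₁/P₁ = 4.59×8.314×545/355 = 58.6 L.
Adiabatic: TV^(γ−1) = const ⇒ T₂ = 545×(6.62)^0.400 = 1160 K; PV^γ = const ⇒ P₂ = 5010 kPa.

1160 K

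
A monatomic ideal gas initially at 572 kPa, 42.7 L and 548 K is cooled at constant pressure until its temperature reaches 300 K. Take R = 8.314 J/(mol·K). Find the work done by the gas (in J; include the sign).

-11100 J

n = P₁V₁/(RT₁) = 572×42.7/(8.314×548) = 5.36 mol.
Isobaric: P stays 572 kPa; V/T = const ⇒ T₂ = 300 K, V₂ = 23.4 L.
W = PΔV = 572×(23.4−42.7) kPa·L = -11100 J.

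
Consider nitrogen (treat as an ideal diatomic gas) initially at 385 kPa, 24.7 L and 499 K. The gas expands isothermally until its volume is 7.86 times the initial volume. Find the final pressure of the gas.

Isothermal: T stays 499 K; PV = const ⇒ V₂ = 194 L, P₂ = 49.0 kPa.

49.0 kPa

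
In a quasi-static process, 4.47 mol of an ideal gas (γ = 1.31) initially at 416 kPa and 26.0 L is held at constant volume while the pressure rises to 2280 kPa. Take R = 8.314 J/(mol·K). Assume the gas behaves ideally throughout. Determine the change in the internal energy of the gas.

T₁ = P₁V₁/(nR) = 416×26.0/(4.47×8.314) = 291 K.
Isochoric: V stays 26.0 L; P/T = const ⇒ T₂ = 1600 K, P₂ = 2280 kPa.
For an ideal gas ΔU = nCvΔT with Cv = R/(γ−1) = 26.8 J/(mol·K).
ΔU = 4.47×26.8×(1600−291) = 156000 J.

156000 J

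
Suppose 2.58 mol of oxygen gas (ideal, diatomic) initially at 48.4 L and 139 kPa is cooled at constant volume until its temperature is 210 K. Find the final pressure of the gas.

93.1 kPa

T₁ = P₁V₁/(nR) = 139×48.4/(2.58×8.314) = 314 K.
Isochoric: V stays 48.4 L; P/T = const ⇒ T₂ = 210 K, P₂ = 93.1 kPa.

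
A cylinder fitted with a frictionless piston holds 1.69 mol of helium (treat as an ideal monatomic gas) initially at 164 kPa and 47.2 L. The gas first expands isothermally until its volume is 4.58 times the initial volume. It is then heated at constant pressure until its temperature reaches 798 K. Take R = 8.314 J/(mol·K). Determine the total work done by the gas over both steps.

T₁ = P₁V₁/(nR) = 164×47.2/(1.69×8.314) = 551 K.
Step 1 — Isothermal: T stays 551 K; PV = const ⇒ V₂ = 216 L, P₂ = 35.8 kPa.
ΔU = 0 (ideal gas, T constant).
W = nRT ln(V₂/V₁) = 1.69×8.314×551×ln(4.58) = 11800 J.
Q = ΔU + W = 11800 J.
State after step 1: P = 35.8 kPa, V = 216 L, T = 551 K.
Step 2 — Isobaric: P stays 35.8 kPa; V/T = const ⇒ T₂ = 798 K, V₂ = 313 L.
W = PΔV = 35.8×(313−216) kPa·L = 3470 J.
ΔU = nCvΔT = 1.69×12.5×(798−551) = 5210 J.
Q = ΔU + W = nCpΔT = 8680 J.
Net over both steps: W = 15300 J, Q = 20500 J, ΔU = 5210 J.

15300 J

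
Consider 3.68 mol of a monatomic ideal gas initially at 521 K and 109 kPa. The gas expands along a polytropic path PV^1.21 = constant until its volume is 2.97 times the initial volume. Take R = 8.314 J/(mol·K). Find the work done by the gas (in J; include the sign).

15500 J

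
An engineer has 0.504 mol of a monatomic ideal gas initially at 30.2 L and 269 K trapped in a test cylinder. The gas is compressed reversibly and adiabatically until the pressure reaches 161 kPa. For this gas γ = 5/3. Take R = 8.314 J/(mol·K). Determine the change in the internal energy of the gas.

1340 J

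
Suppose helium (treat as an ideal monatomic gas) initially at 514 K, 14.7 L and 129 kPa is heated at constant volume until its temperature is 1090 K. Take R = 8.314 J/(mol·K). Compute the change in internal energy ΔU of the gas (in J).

3190 J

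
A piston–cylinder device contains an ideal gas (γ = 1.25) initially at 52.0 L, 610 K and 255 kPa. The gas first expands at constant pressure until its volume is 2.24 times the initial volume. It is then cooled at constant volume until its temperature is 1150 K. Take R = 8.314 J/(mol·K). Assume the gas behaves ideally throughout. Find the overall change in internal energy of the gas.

47000 J

n = P₁V₁/(RT₁) = 255×52.0/(8.314×610) = 2.61 mol.
Step 1 — Isobaric: P stays 255 kPa; V/T = const ⇒ T₂ = 1370 K, V₂ = 116 L.
W = PΔV = 255×(116−52.0) kPa·L = 16400 J.
ΔU = nCvΔT = 2.61×33.3×(1370−610) = 65800 J.
Q = ΔU + W = nCpΔT = 82200 J.
State after step 1: P = 255 kPa, V = 116 L, T = 1370 K.
Step 2 — Isochoric: V stays 116 L; P/T = const ⇒ T₂ = 1150 K, P₂ = 215 kPa.
W = 0 (no volume change).
ΔU = nCvΔT = 2.61×33.3×(1150−1370) = -18800 J.
Q = ΔU = -18800 J.
Net over both steps: W = 16400 J, Q = 63400 J, ΔU = 47000 J.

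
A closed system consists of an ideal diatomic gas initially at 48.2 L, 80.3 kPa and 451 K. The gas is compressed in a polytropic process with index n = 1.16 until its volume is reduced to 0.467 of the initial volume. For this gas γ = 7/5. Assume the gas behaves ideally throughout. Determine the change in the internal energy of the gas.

n = P₁V₁/(RT₁) = 80.3×48.2/(8.314×451) = 1.03 mol.
Polytropic n=1.16: T₂ = T₁(V₁/V₂)^(n−1) = 451×(2.14)^0.16 = 509 K; P₂ = P₁(V₁/V₂)^n = 194 kPa.
For an ideal gas ΔU = nCvΔT with Cv = (5/2)R = 20.8 J/(mol·K).
ΔU = 1.03×20.8×(509−451) = 1250 J.

1250 J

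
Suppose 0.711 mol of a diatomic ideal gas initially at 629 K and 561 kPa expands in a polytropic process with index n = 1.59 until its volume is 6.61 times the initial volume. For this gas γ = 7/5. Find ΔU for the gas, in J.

-6250 J

V₁ = nRT₁/P₁ = 0.711×8.314×629/561 = 6.63 L.
Polytropic n=1.59: T₂ = T₁(V₁/V₂)^(n−1) = 629×(0.151)^0.59 = 206 K; P₂ = P₁(V₁/V₂)^n = 27.9 kPa.
For an ideal gas ΔU = nCvΔT with Cv = (5/2)R = 20.8 J/(mol·K).
ΔU = 0.711×20.8×(206−629) = -6250 J.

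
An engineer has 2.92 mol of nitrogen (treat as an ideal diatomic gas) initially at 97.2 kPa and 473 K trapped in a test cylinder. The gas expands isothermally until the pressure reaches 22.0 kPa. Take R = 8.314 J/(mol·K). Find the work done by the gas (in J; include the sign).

17100 J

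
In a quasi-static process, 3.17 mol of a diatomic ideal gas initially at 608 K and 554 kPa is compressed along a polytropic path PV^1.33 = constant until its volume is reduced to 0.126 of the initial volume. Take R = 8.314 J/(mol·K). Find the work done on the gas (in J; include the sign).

47600 J

V₁ = nRT₁/P₁ = 3.17×8.314×608/554 = 28.9 L.
Polytropic n=1.33: T₂ = T₁(V₁/V₂)^(n−1) = 608×(7.94)^0.33 = 1200 K; P₂ = P₁(V₁/V₂)^n = 8710 kPa.
W = (P₁V₁−P₂V₂)/(n−1) = (554×28.9−8710×3.64)/0.33 = -47600 J.
Work done on the gas = −W_by = 47600 J.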